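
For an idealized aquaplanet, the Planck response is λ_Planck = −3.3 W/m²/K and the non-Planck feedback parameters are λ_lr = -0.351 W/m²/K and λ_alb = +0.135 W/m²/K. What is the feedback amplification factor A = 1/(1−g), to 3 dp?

Convert to gains: g_lr = -0.351/3.3 = -0.1064; g_alb = 0.135/3.3 = 0.04091.
Total gain g = -0.06549.
A = 1/(1 + 0.06549) = 0.939.

0.939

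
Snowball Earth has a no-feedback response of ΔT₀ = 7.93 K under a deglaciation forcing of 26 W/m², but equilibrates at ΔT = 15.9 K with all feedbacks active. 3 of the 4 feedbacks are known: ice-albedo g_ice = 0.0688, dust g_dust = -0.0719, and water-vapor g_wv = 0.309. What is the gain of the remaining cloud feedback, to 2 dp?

Amplification A = ΔT/ΔT₀ = 15.9/7.93 = 2.005.
Total gain g = 1 − 1/A = 1 − 1/2.005 = 0.5012.
Known gains sum to 0.0688 − 0.0719 + 0.309 = 0.3059.
g_cld = 0.5012 − 0.3059 = 0.20.

0.20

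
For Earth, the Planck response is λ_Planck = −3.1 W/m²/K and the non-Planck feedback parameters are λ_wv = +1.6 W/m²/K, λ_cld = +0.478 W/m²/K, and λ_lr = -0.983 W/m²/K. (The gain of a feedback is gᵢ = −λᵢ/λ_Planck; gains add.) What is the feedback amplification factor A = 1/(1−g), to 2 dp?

1.55

Convert to gains: g_wv = 1.6/3.1 = 0.5161; g_cld = 0.478/3.1 = 0.1542; g_lr = -0.983/3.1 = -0.3171.
Total gain g = 0.3532.
A = 1/(1 − 0.3532) = 1.55.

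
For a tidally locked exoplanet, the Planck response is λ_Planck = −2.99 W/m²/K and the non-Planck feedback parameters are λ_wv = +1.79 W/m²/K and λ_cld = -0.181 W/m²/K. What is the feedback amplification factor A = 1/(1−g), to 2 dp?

Convert to gains: g_wv = 1.79/2.99 = 0.5987; g_cld = -0.181/2.99 = -0.06054.
Total gain g = 0.53816.
A = 1/(1 − 0.53816) = 2.17.

2.17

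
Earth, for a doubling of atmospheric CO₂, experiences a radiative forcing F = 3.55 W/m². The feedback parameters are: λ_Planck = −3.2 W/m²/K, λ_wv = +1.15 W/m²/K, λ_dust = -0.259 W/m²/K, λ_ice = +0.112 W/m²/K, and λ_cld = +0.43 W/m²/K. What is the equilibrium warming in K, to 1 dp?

2.0 K

Net feedback parameter λ = (−3.2) + (+1.15) + (-0.259) + (+0.112) + (+0.43) = -1.767 W/m²/K.
ΔT = −F/λ = −3.55/(-1.767) = 2.0 K.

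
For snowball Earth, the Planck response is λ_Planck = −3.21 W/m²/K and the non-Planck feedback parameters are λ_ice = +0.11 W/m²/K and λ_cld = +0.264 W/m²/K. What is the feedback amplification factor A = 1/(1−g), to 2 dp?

Convert to gains: g_ice = 0.11/3.21 = 0.03427; g_cld = 0.264/3.21 = 0.08224.
Total gain g = 0.11651.
A = 1/(1 − 0.11651) = 1.13.

1.13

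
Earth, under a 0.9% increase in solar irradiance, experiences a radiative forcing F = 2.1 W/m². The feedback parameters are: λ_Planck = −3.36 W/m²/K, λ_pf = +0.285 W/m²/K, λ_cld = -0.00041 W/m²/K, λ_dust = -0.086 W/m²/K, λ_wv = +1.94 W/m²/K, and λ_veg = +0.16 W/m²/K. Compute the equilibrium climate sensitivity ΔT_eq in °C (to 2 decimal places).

1.98 °C

Net feedback parameter λ = (−3.36) + (+0.285) + (-0.00041) + (-0.086) + (+1.94) + (+0.16) = -1.06141 W/m²/K.
ΔT = −F/λ = −2.1/(-1.06141) = 1.98 °C.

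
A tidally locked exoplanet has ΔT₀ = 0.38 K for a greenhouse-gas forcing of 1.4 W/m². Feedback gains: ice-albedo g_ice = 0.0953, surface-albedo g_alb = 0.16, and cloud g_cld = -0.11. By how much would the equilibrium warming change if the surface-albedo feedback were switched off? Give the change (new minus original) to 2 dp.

-0.07 K

Original: g = 0.1453, ΔT = 0.38/(1−0.1453) = 0.4446 K.
Without surface-albedo: g' = -0.0147, ΔT' = 0.38/(1+0.0147) = 0.3745 K.
Change = 0.3745 − 0.4446 = -0.07 K.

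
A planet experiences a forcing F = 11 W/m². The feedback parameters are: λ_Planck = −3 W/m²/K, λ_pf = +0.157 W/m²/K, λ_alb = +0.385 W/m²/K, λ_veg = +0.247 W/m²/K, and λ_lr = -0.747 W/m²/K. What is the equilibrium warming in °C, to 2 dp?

Net feedback parameter λ = (−3) + (+0.157) + (+0.385) + (+0.247) + (-0.747) = -2.958 W/m²/K.
ΔT = −F/λ = −11/(-2.958) = 3.72 °C.

3.72 °C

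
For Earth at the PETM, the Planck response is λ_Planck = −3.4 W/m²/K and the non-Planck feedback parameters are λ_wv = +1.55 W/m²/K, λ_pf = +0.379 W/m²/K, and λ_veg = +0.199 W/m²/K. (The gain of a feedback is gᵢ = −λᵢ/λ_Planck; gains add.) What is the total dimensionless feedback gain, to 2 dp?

0.63

Convert to gains: g_wv = 1.55/3.4 = 0.4559; g_pf = 0.379/3.4 = 0.1115; g_veg = 0.199/3.4 = 0.05853.
Total gain g = 0.62593.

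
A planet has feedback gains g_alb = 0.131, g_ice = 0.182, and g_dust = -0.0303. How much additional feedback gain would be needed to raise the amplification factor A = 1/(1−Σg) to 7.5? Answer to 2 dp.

0.58

Current total gain = 0.2827.
Target gain for A = 7.5: g* = 1 − 1/7.5 = 0.8667.
Additional gain needed = 0.8667 − 0.2827 = 0.58.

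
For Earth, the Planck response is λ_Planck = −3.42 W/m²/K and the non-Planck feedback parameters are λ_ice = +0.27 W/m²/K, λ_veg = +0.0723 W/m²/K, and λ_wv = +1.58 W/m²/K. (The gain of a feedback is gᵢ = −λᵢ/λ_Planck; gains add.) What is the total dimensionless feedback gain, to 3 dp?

Convert to gains: g_ice = 0.27/3.42 = 0.07895; g_veg = 0.0723/3.42 = 0.02114; g_wv = 1.58/3.42 = 0.462.
Total gain g = 0.56209.

0.562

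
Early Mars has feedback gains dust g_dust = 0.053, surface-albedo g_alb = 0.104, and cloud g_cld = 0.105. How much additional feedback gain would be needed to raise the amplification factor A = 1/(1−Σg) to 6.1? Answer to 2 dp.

Current total gain = 0.262.
Target gain for A = 6.1: g* = 1 − 1/6.1 = 0.8361.
Additional gain needed = 0.8361 − 0.262 = 0.57.

0.57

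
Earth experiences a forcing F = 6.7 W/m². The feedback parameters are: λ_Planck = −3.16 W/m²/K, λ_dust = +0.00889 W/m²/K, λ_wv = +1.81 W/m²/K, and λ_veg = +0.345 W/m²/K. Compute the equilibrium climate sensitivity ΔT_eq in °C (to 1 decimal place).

6.7 °C

Net feedback parameter λ = (−3.16) + (+0.00889) + (+1.81) + (+0.345) = -0.99611 W/m²/K.
ΔT = −F/λ = −6.7/(-0.99611) = 6.7 °C.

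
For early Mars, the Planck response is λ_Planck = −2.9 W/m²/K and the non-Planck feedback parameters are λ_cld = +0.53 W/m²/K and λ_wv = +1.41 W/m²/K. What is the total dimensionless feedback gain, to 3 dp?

Convert to gains: g_cld = 0.53/2.9 = 0.1828; g_wv = 1.41/2.9 = 0.4862.
Total gain g = 0.669.

0.669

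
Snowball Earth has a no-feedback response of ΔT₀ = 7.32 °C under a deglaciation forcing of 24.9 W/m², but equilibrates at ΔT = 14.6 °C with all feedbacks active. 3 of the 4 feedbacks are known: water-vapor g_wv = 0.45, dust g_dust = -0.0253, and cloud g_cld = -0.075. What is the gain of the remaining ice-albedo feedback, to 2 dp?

0.15

Amplification A = ΔT/ΔT₀ = 14.6/7.32 = 1.995.
Total gain g = 1 − 1/A = 1 − 1/1.995 = 0.4987.
Known gains sum to 0.45 − 0.0253 − 0.075 = 0.3497.
g_ice = 0.4987 − 0.3497 = 0.15.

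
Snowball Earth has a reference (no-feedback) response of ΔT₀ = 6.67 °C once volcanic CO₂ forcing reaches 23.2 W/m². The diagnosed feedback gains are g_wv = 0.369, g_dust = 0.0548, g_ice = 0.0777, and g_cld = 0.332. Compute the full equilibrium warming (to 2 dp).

40.06 °C

Total gain g = 0.369 + 0.0548 + 0.0777 + 0.332 = 0.8335.
Amplification A = 1/(1 − 0.8335) = 6.006.
ΔT = 6.67 × 6.006 = 40.06 °C.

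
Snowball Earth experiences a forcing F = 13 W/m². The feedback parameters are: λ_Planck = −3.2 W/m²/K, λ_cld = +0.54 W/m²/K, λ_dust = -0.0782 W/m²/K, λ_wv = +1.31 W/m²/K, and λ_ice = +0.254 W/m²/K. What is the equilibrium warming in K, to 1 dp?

11.1 K

Net feedback parameter λ = (−3.2) + (+0.54) + (-0.0782) + (+1.31) + (+0.254) = -1.1742 W/m²/K.
ΔT = −F/λ = −13/(-1.1742) = 11.1 K.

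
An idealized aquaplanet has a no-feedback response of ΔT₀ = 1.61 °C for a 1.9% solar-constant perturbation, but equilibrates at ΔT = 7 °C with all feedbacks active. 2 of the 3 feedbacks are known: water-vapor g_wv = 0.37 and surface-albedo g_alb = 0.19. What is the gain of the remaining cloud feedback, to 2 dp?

0.21

Amplification A = ΔT/ΔT₀ = 7/1.61 = 4.348.
Total gain g = 1 − 1/A = 1 − 1/4.348 = 0.77.
Known gains sum to 0.37 + 0.19 = 0.56.
g_cld = 0.77 − 0.56 = 0.21.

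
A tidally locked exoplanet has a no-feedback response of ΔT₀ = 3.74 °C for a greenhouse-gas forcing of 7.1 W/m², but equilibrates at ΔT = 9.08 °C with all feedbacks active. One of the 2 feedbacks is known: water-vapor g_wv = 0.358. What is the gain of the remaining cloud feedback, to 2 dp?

0.23

Amplification A = ΔT/ΔT₀ = 9.08/3.74 = 2.428.
Total gain g = 1 − 1/A = 1 − 1/2.428 = 0.5881.
The known gain is 0.358.
g_cld = 0.5881 − 0.358 = 0.23.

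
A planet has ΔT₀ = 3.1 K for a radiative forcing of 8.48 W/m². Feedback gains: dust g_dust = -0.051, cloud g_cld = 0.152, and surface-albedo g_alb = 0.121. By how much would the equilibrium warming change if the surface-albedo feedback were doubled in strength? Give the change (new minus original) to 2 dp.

0.73 K

Original: g = 0.222, ΔT = 3.1/(1−0.222) = 3.9846 K.
With doubled surface-albedo: g' = 0.343, ΔT' = 3.1/(1−0.343) = 4.7184 K.
Change = 4.7184 − 3.9846 = 0.73 K.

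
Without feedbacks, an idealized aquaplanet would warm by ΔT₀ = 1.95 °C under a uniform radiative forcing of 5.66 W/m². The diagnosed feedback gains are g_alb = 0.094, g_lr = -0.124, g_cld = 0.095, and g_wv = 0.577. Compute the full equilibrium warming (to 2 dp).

5.45 °C

Total gain g = 0.094 − 0.124 + 0.095 + 0.577 = 0.642.
Amplification A = 1/(1 − 0.642) = 2.793.
ΔT = 1.95 × 2.793 = 5.45 °C.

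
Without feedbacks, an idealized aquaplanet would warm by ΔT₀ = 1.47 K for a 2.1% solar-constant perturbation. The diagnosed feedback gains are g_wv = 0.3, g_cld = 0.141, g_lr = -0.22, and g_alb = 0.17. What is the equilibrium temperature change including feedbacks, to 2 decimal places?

2.41 K

Total gain g = 0.3 + 0.141 − 0.22 + 0.17 = 0.391.
Amplification A = 1/(1 − 0.391) = 1.642.
ΔT = 1.47 × 1.642 = 2.41 K.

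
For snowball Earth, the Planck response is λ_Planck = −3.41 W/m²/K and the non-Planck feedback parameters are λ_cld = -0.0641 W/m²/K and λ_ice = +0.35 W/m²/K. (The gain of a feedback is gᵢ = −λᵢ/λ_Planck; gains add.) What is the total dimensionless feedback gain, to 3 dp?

Convert to gains: g_cld = -0.0641/3.41 = -0.0188; g_ice = 0.35/3.41 = 0.1026.
Total gain g = 0.0838.

0.084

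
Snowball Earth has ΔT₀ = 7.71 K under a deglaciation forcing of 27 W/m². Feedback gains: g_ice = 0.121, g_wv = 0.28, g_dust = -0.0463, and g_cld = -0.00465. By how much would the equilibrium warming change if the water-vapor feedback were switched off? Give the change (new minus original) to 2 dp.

-3.57 K

Original: g = 0.35005, ΔT = 7.71/(1−0.35005) = 11.8625 K.
Without water-vapor: g' = 0.07005, ΔT' = 7.71/(1−0.07005) = 8.2908 K.
Change = 8.2908 − 11.8625 = -3.57 K.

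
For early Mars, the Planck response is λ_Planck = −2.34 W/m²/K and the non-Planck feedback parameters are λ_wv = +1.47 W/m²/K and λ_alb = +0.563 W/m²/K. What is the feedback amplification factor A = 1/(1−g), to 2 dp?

Convert to gains: g_wv = 1.47/2.34 = 0.6282; g_alb = 0.563/2.34 = 0.2406.
Total gain g = 0.8688.
A = 1/(1 − 0.8688) = 7.62.

7.62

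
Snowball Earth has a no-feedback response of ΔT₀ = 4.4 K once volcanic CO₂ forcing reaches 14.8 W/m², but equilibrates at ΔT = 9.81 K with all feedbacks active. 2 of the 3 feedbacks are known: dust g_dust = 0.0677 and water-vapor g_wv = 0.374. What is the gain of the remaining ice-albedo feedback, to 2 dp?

0.11

Amplification A = ΔT/ΔT₀ = 9.81/4.4 = 2.23.
Total gain g = 1 − 1/A = 1 − 1/2.23 = 0.5516.
Known gains sum to 0.0677 + 0.374 = 0.4417.
g_ice = 0.5516 − 0.4417 = 0.11.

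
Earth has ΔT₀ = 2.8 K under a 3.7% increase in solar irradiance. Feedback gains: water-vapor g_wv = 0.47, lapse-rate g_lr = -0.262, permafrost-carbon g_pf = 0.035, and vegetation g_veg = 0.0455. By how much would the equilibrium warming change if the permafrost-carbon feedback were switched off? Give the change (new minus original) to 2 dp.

-0.18 K

Original: g = 0.2885, ΔT = 2.8/(1−0.2885) = 3.9353 K.
Without permafrost-carbon: g' = 0.2535, ΔT' = 2.8/(1−0.2535) = 3.7508 K.
Change = 3.7508 − 3.9353 = -0.18 K.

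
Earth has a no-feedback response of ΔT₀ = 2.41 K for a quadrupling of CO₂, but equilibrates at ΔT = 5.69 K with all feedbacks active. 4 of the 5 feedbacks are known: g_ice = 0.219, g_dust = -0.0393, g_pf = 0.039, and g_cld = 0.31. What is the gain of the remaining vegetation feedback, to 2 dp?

0.05

Amplification A = ΔT/ΔT₀ = 5.69/2.41 = 2.361.
Total gain g = 1 − 1/A = 1 − 1/2.361 = 0.5765.
Known gains sum to 0.219 − 0.0393 + 0.039 + 0.31 = 0.5287.
g_veg = 0.5765 − 0.5287 = 0.05.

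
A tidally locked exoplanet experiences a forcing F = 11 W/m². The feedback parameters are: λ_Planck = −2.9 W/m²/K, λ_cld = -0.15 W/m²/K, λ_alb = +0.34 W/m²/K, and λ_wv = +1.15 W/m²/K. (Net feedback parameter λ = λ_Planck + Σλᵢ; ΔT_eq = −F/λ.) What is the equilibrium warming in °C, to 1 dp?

7.1 °C

Net feedback parameter λ = (−2.9) + (-0.15) + (+0.34) + (+1.15) = -1.56 W/m²/K.
ΔT = −F/λ = −11/(-1.56) = 7.1 °C.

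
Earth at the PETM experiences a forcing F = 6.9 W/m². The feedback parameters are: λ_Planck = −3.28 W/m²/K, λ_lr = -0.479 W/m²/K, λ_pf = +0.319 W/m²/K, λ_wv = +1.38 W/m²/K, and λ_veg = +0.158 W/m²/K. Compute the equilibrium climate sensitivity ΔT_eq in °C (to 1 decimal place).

Net feedback parameter λ = (−3.28) + (-0.479) + (+0.319) + (+1.38) + (+0.158) = -1.902 W/m²/K.
ΔT = −F/λ = −6.9/(-1.902) = 3.6 °C.

3.6 °C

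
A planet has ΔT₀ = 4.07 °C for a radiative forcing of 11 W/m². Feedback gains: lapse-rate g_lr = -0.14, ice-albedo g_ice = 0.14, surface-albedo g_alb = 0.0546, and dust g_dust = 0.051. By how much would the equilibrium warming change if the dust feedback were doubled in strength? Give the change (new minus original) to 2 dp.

Original: g = 0.1056, ΔT = 4.07/(1−0.1056) = 4.5505 °C.
With doubled dust: g' = 0.1566, ΔT' = 4.07/(1−0.1566) = 4.8257 °C.
Change = 4.8257 − 4.5505 = 0.28 °C.

0.28 °C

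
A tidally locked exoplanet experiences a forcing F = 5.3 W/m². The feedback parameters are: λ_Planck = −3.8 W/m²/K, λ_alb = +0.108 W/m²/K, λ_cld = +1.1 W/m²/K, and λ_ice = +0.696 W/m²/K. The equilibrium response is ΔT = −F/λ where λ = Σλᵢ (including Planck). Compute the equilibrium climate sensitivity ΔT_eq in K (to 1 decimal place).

2.8 K

Net feedback parameter λ = (−3.8) + (+0.108) + (+1.1) + (+0.696) = -1.896 W/m²/K.
ΔT = −F/λ = −5.3/(-1.896) = 2.8 K.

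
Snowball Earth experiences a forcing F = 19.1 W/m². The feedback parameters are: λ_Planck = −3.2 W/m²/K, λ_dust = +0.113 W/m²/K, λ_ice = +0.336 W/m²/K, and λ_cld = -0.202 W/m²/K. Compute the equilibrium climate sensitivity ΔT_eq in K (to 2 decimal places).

Net feedback parameter λ = (−3.2) + (+0.113) + (+0.336) + (-0.202) = -2.953 W/m²/K.
ΔT = −F/λ = −19.1/(-2.953) = 6.47 K.

6.47 K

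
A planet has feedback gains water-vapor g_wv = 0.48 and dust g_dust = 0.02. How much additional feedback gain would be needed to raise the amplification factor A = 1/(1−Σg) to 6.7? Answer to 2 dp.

0.35

Current total gain = 0.5.
Target gain for A = 6.7: g* = 1 − 1/6.7 = 0.8507.
Additional gain needed = 0.8507 − 0.5 = 0.35.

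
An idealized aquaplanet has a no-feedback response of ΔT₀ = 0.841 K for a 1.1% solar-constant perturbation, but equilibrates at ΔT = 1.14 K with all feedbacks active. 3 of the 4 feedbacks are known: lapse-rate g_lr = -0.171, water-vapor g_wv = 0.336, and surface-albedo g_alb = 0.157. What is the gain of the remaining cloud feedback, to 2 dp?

Amplification A = ΔT/ΔT₀ = 1.14/0.841 = 1.356.
Total gain g = 1 − 1/A = 1 − 1/1.356 = 0.2625.
Known gains sum to -0.171 + 0.336 + 0.157 = 0.322.
g_cld = 0.2625 − 0.322 = -0.06.

-0.06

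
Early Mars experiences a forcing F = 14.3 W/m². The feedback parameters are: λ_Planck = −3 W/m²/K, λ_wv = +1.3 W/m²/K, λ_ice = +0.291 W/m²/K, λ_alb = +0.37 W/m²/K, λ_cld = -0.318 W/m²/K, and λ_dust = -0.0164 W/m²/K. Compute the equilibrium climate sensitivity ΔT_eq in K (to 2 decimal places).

10.41 K

Net feedback parameter λ = (−3) + (+1.3) + (+0.291) + (+0.37) + (-0.318) + (-0.0164) = -1.3734 W/m²/K.
ΔT = −F/λ = −14.3/(-1.3734) = 10.41 K.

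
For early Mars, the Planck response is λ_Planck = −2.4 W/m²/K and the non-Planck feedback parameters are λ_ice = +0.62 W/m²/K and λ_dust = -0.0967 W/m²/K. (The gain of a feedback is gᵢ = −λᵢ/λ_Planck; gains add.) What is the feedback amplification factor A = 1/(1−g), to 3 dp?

1.279

Convert to gains: g_ice = 0.62/2.4 = 0.2583; g_dust = -0.0967/2.4 = -0.04029.
Total gain g = 0.21801.
A = 1/(1 − 0.21801) = 1.279.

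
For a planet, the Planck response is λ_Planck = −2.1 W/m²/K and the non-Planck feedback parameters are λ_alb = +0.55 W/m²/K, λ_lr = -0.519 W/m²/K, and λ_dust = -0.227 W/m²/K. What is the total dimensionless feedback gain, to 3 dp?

Convert to gains: g_alb = 0.55/2.1 = 0.2619; g_lr = -0.519/2.1 = -0.2471; g_dust = -0.227/2.1 = -0.1081.
Total gain g = -0.0933.

-0.093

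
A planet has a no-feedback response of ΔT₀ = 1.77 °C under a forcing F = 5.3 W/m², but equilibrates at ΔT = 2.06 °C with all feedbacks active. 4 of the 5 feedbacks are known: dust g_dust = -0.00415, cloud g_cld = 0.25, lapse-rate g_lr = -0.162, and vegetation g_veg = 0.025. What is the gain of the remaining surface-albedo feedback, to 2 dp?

0.03

Amplification A = ΔT/ΔT₀ = 2.06/1.77 = 1.164.
Total gain g = 1 − 1/A = 1 − 1/1.164 = 0.1409.
Known gains sum to -0.00415 + 0.25 − 0.162 + 0.025 = 0.10885.
g_alb = 0.1409 − 0.10885 = 0.03.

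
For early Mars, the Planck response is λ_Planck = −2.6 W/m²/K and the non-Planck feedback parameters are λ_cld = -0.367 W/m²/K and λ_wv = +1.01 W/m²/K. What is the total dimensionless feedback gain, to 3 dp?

0.247

Convert to gains: g_cld = -0.367/2.6 = -0.1412; g_wv = 1.01/2.6 = 0.3885.
Total gain g = 0.2473.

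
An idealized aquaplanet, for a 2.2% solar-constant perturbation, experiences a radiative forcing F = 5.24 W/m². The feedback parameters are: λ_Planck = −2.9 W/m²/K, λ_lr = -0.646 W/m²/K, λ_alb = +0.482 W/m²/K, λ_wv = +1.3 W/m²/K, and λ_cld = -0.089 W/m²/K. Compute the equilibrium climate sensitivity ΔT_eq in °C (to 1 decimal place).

Net feedback parameter λ = (−2.9) + (-0.646) + (+0.482) + (+1.3) + (-0.089) = -1.853 W/m²/K.
ΔT = −F/λ = −5.24/(-1.853) = 2.8 °C.

2.8 °C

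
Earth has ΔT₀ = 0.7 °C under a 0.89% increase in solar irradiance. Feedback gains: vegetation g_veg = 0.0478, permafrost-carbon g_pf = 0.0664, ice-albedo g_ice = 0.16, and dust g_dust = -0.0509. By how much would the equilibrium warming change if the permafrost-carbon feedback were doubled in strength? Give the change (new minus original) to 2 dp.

0.08 °C

Original: g = 0.2233, ΔT = 0.7/(1−0.2233) = 0.9012 °C.
With doubled permafrost-carbon: g' = 0.2897, ΔT' = 0.7/(1−0.2897) = 0.9855 °C.
Change = 0.9855 − 0.9012 = 0.08 °C.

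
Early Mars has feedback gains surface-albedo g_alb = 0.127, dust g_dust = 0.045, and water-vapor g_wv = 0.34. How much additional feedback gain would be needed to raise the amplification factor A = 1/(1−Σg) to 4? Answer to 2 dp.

Current total gain = 0.512.
Target gain for A = 4: g* = 1 − 1/4 = 0.75.
Additional gain needed = 0.75 − 0.512 = 0.24.

0.24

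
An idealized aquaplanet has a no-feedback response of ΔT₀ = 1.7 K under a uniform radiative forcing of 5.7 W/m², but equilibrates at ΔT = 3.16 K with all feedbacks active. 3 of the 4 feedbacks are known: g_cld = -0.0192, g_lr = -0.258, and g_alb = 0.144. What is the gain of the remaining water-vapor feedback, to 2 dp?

Amplification A = ΔT/ΔT₀ = 3.16/1.7 = 1.859.
Total gain g = 1 − 1/A = 1 − 1/1.859 = 0.4621.
Known gains sum to -0.0192 − 0.258 + 0.144 = -0.1332.
g_wv = 0.4621 + 0.1332 = 0.60.

0.60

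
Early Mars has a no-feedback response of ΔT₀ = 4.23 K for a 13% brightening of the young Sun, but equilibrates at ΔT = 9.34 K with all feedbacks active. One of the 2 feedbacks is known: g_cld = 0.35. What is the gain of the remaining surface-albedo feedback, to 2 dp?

Amplification A = ΔT/ΔT₀ = 9.34/4.23 = 2.208.
Total gain g = 1 − 1/A = 1 − 1/2.208 = 0.5471.
The known gain is 0.35.
g_alb = 0.5471 − 0.35 = 0.20.

0.20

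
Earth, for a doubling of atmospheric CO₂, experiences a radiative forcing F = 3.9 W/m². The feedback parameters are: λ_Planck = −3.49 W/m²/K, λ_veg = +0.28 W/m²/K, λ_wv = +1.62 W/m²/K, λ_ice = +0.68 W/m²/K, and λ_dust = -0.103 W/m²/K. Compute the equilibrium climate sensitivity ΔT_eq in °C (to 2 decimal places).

Net feedback parameter λ = (−3.49) + (+0.28) + (+1.62) + (+0.68) + (-0.103) = -1.013 W/m²/K.
ΔT = −F/λ = −3.9/(-1.013) = 3.85 °C.

3.85 °C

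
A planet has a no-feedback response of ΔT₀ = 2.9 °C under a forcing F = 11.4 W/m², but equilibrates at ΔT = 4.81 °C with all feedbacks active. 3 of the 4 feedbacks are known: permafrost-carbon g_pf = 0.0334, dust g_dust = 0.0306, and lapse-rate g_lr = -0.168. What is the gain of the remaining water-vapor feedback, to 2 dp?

0.50

Amplification A = ΔT/ΔT₀ = 4.81/2.9 = 1.659.
Total gain g = 1 − 1/A = 1 − 1/1.659 = 0.3972.
Known gains sum to 0.0334 + 0.0306 − 0.168 = -0.104.
g_wv = 0.3972 + 0.104 = 0.50.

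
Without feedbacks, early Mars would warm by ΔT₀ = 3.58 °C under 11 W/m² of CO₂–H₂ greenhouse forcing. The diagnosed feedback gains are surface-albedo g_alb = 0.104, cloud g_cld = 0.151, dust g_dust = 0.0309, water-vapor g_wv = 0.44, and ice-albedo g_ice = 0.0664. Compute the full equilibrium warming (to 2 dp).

17.24 °C

Total gain g = 0.104 + 0.151 + 0.0309 + 0.44 + 0.0664 = 0.7923.
Amplification A = 1/(1 − 0.7923) = 4.815.
ΔT = 3.58 × 4.815 = 17.24 °C.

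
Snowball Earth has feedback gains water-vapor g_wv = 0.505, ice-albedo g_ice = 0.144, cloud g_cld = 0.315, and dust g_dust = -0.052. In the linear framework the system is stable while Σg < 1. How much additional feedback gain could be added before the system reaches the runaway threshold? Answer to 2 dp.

0.09

Current total gain = 0.505 + 0.144 + 0.315 − 0.052 = 0.912.
Margin to runaway = 1 − 0.912 = 0.09.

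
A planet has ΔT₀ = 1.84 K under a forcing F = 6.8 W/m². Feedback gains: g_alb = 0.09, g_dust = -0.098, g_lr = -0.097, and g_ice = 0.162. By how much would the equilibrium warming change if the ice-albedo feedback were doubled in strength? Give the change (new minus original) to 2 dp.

Original: g = 0.057, ΔT = 1.84/(1−0.057) = 1.9512 K.
With doubled ice-albedo: g' = 0.219, ΔT' = 1.84/(1−0.219) = 2.3560 K.
Change = 2.3560 − 1.9512 = 0.40 K.

0.40 K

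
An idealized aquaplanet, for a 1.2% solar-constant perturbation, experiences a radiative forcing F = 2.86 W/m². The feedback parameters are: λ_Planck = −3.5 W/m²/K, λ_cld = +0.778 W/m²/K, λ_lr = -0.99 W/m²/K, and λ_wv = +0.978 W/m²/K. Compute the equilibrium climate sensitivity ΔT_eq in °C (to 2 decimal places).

Net feedback parameter λ = (−3.5) + (+0.778) + (-0.99) + (+0.978) = -2.734 W/m²/K.
ΔT = −F/λ = −2.86/(-2.734) = 1.05 °C.

1.05 °C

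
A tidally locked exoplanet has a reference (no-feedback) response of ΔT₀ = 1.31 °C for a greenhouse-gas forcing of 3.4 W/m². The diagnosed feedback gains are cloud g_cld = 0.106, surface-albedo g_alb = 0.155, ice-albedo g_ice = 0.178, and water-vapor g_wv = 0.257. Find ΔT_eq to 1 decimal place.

Total gain g = 0.106 + 0.155 + 0.178 + 0.257 = 0.696.
Amplification A = 1/(1 − 0.696) = 3.289.
ΔT = 1.31 × 3.289 = 4.3 °C.

4.3 °C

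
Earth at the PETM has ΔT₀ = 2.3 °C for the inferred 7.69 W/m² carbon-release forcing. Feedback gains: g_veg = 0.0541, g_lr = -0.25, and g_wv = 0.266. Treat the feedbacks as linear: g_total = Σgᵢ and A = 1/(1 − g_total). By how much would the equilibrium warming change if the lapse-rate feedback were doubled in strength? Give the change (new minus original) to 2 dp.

Original: g = 0.0701, ΔT = 2.3/(1−0.0701) = 2.4734 °C.
With doubled lapse-rate: g' = -0.1799, ΔT' = 2.3/(1+0.1799) = 1.9493 °C.
Change = 1.9493 − 2.4734 = -0.52 °C.

-0.52 °C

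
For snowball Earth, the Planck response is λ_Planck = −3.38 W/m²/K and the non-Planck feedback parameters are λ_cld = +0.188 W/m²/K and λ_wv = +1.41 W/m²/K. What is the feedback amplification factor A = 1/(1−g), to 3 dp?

1.897

Convert to gains: g_cld = 0.188/3.38 = 0.05562; g_wv = 1.41/3.38 = 0.4172.
Total gain g = 0.47282.
A = 1/(1 − 0.47282) = 1.897.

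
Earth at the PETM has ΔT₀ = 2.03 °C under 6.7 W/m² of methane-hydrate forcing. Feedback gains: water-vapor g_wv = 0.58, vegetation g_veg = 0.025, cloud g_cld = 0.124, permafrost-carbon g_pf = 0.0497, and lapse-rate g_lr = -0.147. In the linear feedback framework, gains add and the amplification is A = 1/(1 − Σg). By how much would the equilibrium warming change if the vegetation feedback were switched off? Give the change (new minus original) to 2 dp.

Original: g = 0.6317, ΔT = 2.03/(1−0.6317) = 5.5118 °C.
Without vegetation: g' = 0.6067, ΔT' = 2.03/(1−0.6067) = 5.1615 °C.
Change = 5.1615 − 5.5118 = -0.35 °C.

-0.35 °C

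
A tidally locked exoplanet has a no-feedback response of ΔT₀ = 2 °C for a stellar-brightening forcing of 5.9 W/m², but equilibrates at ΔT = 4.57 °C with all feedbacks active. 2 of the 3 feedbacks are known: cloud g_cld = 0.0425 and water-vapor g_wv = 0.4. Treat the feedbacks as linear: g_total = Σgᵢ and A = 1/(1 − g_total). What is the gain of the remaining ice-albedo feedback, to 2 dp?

0.12

Amplification A = ΔT/ΔT₀ = 4.57/2 = 2.285.
Total gain g = 1 − 1/A = 1 − 1/2.285 = 0.5624.
Known gains sum to 0.0425 + 0.4 = 0.4425.
g_ice = 0.5624 − 0.4425 = 0.12.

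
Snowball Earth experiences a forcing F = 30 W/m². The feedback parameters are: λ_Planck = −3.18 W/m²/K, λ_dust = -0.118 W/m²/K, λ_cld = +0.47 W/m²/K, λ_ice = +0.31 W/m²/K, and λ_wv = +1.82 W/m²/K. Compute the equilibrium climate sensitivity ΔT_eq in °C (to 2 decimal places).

42.98 °C

Net feedback parameter λ = (−3.18) + (-0.118) + (+0.47) + (+0.31) + (+1.82) = -0.698 W/m²/K.
ΔT = −F/λ = −30/(-0.698) = 42.98 °C.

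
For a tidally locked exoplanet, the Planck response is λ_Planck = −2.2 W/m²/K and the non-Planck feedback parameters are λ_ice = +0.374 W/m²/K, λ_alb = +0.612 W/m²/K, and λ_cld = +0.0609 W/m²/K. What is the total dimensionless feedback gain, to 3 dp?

Convert to gains: g_ice = 0.374/2.2 = 0.17; g_alb = 0.612/2.2 = 0.2782; g_cld = 0.0609/2.2 = 0.02768.
Total gain g = 0.47588.

0.476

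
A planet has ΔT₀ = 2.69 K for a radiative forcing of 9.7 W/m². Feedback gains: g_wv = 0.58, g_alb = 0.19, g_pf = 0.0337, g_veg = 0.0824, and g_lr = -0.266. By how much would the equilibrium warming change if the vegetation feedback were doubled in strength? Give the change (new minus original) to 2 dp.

Original: g = 0.6201, ΔT = 2.69/(1−0.6201) = 7.0808 K.
With doubled vegetation: g' = 0.7025, ΔT' = 2.69/(1−0.7025) = 9.0420 K.
Change = 9.0420 − 7.0808 = 1.96 K.

1.96 K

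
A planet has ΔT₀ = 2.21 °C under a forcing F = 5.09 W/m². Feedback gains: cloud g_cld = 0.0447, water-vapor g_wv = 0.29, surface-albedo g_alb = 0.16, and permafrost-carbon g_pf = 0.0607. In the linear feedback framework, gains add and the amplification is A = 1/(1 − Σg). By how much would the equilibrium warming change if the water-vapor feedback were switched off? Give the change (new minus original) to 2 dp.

-1.96 °C

Original: g = 0.5554, ΔT = 2.21/(1−0.5554) = 4.9708 °C.
Without water-vapor: g' = 0.2654, ΔT' = 2.21/(1−0.2654) = 3.0084 °C.
Change = 3.0084 − 4.9708 = -1.96 °C.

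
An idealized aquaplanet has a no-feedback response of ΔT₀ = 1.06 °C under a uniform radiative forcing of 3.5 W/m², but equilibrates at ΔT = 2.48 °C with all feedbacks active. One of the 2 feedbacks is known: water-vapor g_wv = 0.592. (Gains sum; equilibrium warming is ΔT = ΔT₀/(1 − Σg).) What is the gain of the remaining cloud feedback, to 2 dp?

Amplification A = ΔT/ΔT₀ = 2.48/1.06 = 2.34.
Total gain g = 1 − 1/A = 1 − 1/2.34 = 0.5726.
The known gain is 0.592.
g_cld = 0.5726 − 0.592 = -0.02.

-0.02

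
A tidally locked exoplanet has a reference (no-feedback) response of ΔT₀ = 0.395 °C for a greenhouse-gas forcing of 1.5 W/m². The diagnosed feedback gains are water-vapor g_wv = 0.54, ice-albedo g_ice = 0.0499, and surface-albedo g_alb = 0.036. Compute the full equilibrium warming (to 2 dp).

1.06 °C

Total gain g = 0.54 + 0.0499 + 0.036 = 0.6259.
Amplification A = 1/(1 − 0.6259) = 2.673.
ΔT = 0.395 × 2.673 = 1.06 °C.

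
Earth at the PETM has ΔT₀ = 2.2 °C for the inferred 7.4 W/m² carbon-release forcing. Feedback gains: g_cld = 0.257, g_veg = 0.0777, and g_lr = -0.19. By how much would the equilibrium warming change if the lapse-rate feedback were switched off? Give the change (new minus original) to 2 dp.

0.73 °C

Original: g = 0.1447, ΔT = 2.2/(1−0.1447) = 2.5722 °C.
Without lapse-rate: g' = 0.3347, ΔT' = 2.2/(1−0.3347) = 3.3068 °C.
Change = 3.3068 − 2.5722 = 0.73 °C.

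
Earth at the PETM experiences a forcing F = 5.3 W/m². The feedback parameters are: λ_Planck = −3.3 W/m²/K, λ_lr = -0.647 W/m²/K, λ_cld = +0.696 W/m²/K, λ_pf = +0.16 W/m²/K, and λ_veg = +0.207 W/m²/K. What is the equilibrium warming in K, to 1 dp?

Net feedback parameter λ = (−3.3) + (-0.647) + (+0.696) + (+0.16) + (+0.207) = -2.884 W/m²/K.
ΔT = −F/λ = −5.3/(-2.884) = 1.8 K.

1.8 K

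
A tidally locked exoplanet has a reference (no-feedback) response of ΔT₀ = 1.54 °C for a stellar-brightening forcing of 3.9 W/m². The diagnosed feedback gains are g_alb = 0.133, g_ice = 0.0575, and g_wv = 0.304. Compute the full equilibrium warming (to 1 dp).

3.0 °C

Total gain g = 0.133 + 0.0575 + 0.304 = 0.4945.
Amplification A = 1/(1 − 0.4945) = 1.978.
ΔT = 1.54 × 1.978 = 3.0 °C.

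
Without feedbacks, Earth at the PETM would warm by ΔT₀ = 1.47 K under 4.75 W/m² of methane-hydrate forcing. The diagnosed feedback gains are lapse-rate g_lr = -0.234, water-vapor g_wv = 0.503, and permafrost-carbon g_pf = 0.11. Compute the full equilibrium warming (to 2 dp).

2.37 K

Total gain g = -0.234 + 0.503 + 0.11 = 0.379.
Amplification A = 1/(1 − 0.379) = 1.61.
ΔT = 1.47 × 1.61 = 2.37 K.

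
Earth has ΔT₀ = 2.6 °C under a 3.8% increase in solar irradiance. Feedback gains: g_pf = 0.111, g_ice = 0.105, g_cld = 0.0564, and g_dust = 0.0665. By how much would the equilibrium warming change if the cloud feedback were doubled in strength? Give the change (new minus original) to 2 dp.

0.37 °C

Original: g = 0.3389, ΔT = 2.6/(1−0.3389) = 3.9328 °C.
With doubled cloud: g' = 0.3953, ΔT' = 2.6/(1−0.3953) = 4.2997 °C.
Change = 4.2997 − 3.9328 = 0.37 °C.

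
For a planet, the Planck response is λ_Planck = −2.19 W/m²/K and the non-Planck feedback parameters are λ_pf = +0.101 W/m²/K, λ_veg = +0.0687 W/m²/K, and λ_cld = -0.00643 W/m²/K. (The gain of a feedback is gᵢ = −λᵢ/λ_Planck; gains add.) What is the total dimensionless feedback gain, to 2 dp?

0.07

Convert to gains: g_pf = 0.101/2.19 = 0.04612; g_veg = 0.0687/2.19 = 0.03137; g_cld = -0.00643/2.19 = -0.002936.
Total gain g = 0.074554.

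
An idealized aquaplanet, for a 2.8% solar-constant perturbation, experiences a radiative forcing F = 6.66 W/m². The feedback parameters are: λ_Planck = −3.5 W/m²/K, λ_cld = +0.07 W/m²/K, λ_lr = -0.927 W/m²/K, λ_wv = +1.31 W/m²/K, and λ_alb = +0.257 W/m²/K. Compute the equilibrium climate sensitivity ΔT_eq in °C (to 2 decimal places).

Net feedback parameter λ = (−3.5) + (+0.07) + (-0.927) + (+1.31) + (+0.257) = -2.79 W/m²/K.
ΔT = −F/λ = −6.66/(-2.79) = 2.39 °C.

2.39 °C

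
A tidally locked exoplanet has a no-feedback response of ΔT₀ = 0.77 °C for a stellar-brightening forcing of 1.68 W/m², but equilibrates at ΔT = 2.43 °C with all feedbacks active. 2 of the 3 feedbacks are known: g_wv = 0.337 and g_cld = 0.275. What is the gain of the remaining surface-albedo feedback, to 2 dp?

Amplification A = ΔT/ΔT₀ = 2.43/0.77 = 3.156.
Total gain g = 1 − 1/A = 1 − 1/3.156 = 0.6831.
Known gains sum to 0.337 + 0.275 = 0.612.
g_alb = 0.6831 − 0.612 = 0.07.

0.07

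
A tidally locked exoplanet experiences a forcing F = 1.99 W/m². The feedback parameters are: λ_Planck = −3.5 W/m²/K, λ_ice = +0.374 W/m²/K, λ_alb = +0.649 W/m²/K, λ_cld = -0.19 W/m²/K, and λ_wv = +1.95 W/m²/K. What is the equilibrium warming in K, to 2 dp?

Net feedback parameter λ = (−3.5) + (+0.374) + (+0.649) + (-0.19) + (+1.95) = -0.717 W/m²/K.
ΔT = −F/λ = −1.99/(-0.717) = 2.78 K.

2.78 K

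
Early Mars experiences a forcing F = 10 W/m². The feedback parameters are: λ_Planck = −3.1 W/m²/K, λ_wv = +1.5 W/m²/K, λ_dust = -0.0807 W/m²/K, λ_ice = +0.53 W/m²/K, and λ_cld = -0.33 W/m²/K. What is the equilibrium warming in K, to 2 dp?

Net feedback parameter λ = (−3.1) + (+1.5) + (-0.0807) + (+0.53) + (-0.33) = -1.4807 W/m²/K.
ΔT = −F/λ = −10/(-1.4807) = 6.75 K.

6.75 K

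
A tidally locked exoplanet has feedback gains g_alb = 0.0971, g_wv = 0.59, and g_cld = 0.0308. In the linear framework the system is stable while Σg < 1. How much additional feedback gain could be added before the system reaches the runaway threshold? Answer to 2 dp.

0.28

Current total gain = 0.0971 + 0.59 + 0.0308 = 0.7179.
Margin to runaway = 1 − 0.7179 = 0.28.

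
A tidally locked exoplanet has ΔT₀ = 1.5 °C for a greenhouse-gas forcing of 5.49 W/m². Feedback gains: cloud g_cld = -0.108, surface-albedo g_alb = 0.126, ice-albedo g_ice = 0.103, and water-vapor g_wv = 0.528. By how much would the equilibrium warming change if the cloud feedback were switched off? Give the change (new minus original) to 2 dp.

Original: g = 0.649, ΔT = 1.5/(1−0.649) = 4.2735 °C.
Without cloud: g' = 0.757, ΔT' = 1.5/(1−0.757) = 6.1728 °C.
Change = 6.1728 − 4.2735 = 1.90 °C.

1.90 °C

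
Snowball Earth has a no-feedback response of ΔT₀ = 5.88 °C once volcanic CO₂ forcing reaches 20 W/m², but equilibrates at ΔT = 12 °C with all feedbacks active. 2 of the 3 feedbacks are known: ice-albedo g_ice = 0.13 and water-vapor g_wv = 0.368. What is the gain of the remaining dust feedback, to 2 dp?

Amplification A = ΔT/ΔT₀ = 12/5.88 = 2.041.
Total gain g = 1 − 1/A = 1 − 1/2.041 = 0.51.
Known gains sum to 0.13 + 0.368 = 0.498.
g_dust = 0.51 − 0.498 = 0.01.

0.01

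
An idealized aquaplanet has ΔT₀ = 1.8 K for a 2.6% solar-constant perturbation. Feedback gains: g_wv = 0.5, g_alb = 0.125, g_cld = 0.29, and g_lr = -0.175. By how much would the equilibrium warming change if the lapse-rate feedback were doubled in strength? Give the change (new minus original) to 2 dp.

-2.79 K

Original: g = 0.74, ΔT = 1.8/(1−0.74) = 6.9231 K.
With doubled lapse-rate: g' = 0.565, ΔT' = 1.8/(1−0.565) = 4.1379 K.
Change = 4.1379 − 6.9231 = -2.79 K.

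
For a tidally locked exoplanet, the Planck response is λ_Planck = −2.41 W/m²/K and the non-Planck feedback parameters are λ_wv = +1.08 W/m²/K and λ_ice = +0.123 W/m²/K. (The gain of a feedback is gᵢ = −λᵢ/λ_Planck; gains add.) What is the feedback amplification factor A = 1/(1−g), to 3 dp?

1.997

Convert to gains: g_wv = 1.08/2.41 = 0.4481; g_ice = 0.123/2.41 = 0.05104.
Total gain g = 0.49914.
A = 1/(1 − 0.49914) = 1.997.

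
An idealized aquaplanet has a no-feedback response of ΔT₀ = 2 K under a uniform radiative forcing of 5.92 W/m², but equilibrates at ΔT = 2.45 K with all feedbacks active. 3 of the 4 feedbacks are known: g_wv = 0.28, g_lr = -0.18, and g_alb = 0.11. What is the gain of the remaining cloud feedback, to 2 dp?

-0.03

Amplification A = ΔT/ΔT₀ = 2.45/2 = 1.225.
Total gain g = 1 − 1/A = 1 − 1/1.225 = 0.1837.
Known gains sum to 0.28 − 0.18 + 0.11 = 0.21.
g_cld = 0.1837 − 0.21 = -0.03.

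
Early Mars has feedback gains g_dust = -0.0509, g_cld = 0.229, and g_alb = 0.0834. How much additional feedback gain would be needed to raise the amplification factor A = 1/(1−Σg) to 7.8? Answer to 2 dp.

0.61

Current total gain = 0.2615.
Target gain for A = 7.8: g* = 1 − 1/7.8 = 0.8718.
Additional gain needed = 0.8718 − 0.2615 = 0.61.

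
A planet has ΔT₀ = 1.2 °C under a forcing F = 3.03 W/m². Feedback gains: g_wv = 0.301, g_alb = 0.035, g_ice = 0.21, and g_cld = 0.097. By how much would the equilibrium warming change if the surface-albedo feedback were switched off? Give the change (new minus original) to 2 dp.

Original: g = 0.643, ΔT = 1.2/(1−0.643) = 3.3613 °C.
Without surface-albedo: g' = 0.608, ΔT' = 1.2/(1−0.608) = 3.0612 °C.
Change = 3.0612 − 3.3613 = -0.30 °C.

-0.30 °C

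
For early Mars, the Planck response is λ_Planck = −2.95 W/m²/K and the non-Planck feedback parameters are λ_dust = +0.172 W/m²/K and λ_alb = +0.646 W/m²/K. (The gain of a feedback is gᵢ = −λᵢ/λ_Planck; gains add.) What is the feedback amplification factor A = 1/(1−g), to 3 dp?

1.384

Convert to gains: g_dust = 0.172/2.95 = 0.05831; g_alb = 0.646/2.95 = 0.219.
Total gain g = 0.27731.
A = 1/(1 − 0.27731) = 1.384.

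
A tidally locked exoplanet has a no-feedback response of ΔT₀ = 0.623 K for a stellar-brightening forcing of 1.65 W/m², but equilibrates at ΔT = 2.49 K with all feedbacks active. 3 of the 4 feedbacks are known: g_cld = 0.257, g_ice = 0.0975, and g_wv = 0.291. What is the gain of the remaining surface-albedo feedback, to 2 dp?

0.10

Amplification A = ΔT/ΔT₀ = 2.49/0.623 = 3.997.
Total gain g = 1 − 1/A = 1 − 1/3.997 = 0.7498.
Known gains sum to 0.257 + 0.0975 + 0.291 = 0.6455.
g_alb = 0.7498 − 0.6455 = 0.10.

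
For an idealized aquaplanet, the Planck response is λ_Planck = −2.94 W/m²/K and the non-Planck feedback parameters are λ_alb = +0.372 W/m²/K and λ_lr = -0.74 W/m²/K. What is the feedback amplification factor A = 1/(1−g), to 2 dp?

Convert to gains: g_alb = 0.372/2.94 = 0.1265; g_lr = -0.74/2.94 = -0.2517.
Total gain g = -0.1252.
A = 1/(1 + 0.1252) = 0.89.

0.89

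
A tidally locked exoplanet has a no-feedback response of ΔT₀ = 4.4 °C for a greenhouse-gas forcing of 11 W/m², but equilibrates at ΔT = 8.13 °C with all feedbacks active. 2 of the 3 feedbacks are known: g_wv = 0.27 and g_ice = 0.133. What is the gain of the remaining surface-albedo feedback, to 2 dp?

0.06

Amplification A = ΔT/ΔT₀ = 8.13/4.4 = 1.848.
Total gain g = 1 − 1/A = 1 − 1/1.848 = 0.4589.
Known gains sum to 0.27 + 0.133 = 0.403.
g_alb = 0.4589 − 0.403 = 0.06.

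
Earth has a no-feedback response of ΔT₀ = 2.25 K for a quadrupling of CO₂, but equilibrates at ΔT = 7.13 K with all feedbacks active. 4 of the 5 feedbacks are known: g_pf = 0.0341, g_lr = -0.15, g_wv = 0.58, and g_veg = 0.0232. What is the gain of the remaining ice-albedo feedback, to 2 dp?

Amplification A = ΔT/ΔT₀ = 7.13/2.25 = 3.169.
Total gain g = 1 − 1/A = 1 − 1/3.169 = 0.6844.
Known gains sum to 0.0341 − 0.15 + 0.58 + 0.0232 = 0.4873.
g_ice = 0.6844 − 0.4873 = 0.20.

0.20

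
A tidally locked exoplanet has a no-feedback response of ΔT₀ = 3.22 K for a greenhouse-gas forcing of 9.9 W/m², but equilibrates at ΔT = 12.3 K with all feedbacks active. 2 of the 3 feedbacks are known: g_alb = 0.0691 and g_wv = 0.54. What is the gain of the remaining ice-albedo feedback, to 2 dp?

Amplification A = ΔT/ΔT₀ = 12.3/3.22 = 3.82.
Total gain g = 1 − 1/A = 1 − 1/3.82 = 0.7382.
Known gains sum to 0.0691 + 0.54 = 0.6091.
g_ice = 0.7382 − 0.6091 = 0.13.

0.13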